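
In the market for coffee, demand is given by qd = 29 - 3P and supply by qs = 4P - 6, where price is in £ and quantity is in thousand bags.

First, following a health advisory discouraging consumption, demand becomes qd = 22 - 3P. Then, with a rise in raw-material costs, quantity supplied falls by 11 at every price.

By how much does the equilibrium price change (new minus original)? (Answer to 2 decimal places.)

Original equilibrium: 29 - 3P = 4P - 6 gives 35 = 7P, so P = 5 and q = 14.
With the change applied: demand qd = 22 - 3P, supply qs = 4P - 17.
Setting them equal: 22 - 3P = 4P - 17 → 39 = 7P, so P = 39/7 ≈ 5.5714 and q = 37/7 ≈ 5.2857.
ΔP = 5.5714 − 5 = +0.57.

+0.57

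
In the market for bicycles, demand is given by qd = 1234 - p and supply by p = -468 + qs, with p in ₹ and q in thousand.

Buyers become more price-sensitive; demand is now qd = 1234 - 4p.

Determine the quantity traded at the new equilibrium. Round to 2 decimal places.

Initially, 1234 - p = p + 468, so 766 = 2p and p = 383, q = 851.
After the shift, demand is qd = 1234 - 4p and supply is qs = p + 468.
Clearing the new market: 1234 - 4p = p + 468, so p = 153.2 and q = 621.2.

621.20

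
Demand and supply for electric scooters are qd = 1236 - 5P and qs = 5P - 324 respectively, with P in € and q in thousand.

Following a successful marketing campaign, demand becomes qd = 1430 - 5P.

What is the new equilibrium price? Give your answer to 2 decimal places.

Initially, 1236 - 5P = 5P - 324, so 1560 = 10P and P = 156, q = 456.
With the change applied: demand qd = 1430 - 5P, supply qs = 5P - 324.
Equate the new curves: 1430 - 5P = 5P - 324, giving 1754 = 10P, P = 175.4, q = 553.

175.40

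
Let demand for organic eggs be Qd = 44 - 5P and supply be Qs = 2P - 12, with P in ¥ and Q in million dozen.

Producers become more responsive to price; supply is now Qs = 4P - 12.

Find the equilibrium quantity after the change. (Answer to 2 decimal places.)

12.89

Before the shock: 44 - 5P = 2P - 12 ⇒ 56 = 7P ⇒ P = 8, Q = 4.
The shock moves the curves to Qd = 44 - 5P and Qs = 4P - 12.
New equilibrium: 44 - 5P = 4P - 12 ⇒ 56 = 9P ⇒ P = 56/9 ≈ 6.2222, Q = 116/9 ≈ 12.8889.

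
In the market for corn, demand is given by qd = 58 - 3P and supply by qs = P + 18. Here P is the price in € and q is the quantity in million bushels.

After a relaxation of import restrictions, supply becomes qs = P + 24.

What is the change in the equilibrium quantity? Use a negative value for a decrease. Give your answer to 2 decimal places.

Initially, 58 - 3P = P + 18, so 40 = 4P and P = 10, q = 28.
The new curves are qd = 58 - 3P (demand) and qs = P + 24 (supply).
New equilibrium: 58 - 3P = P + 24 ⇒ 34 = 4P ⇒ P = 8.5, q = 32.5.
Δq = 32.5 − 28 = +4.50.

+4.50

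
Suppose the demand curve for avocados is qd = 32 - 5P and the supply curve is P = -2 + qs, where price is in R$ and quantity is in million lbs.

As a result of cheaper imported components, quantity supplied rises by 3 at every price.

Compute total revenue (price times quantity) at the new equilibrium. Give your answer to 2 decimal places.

42.75

Initially, 32 - 5P = P + 2, so 30 = 6P and P = 5, q = 7.
After the shift, demand is qd = 32 - 5P and supply is qs = P + 5.
Equate the new curves: 32 - 5P = P + 5, giving 27 = 6P, P = 4.5, q = 9.5.
New expenditure = 4.5 × 9.5 = 42.75.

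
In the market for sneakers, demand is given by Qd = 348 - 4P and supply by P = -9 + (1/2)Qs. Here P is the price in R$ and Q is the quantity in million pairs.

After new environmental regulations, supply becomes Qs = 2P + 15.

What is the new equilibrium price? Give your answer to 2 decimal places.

Solve the original market: 348 - 4P = 2P + 18, hence P = 55 and Q = 128.
The shock moves the curves to Qd = 348 - 4P and Qs = 2P + 15.
Clearing the new market: 348 - 4P = 2P + 15, so P = 55.5 and Q = 126.

55.50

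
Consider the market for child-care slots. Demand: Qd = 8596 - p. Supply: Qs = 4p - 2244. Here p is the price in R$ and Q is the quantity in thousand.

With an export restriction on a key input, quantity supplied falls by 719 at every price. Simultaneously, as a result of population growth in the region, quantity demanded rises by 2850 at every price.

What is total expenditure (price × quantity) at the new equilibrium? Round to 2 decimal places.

24680311.56

Original equilibrium: 8596 - p = 4p - 2244 gives 10840 = 5p, so p = 2168 and Q = 6428.
The shock moves the curves to Qd = 11446 - p and Qs = 4p - 2963.
Equate the new curves: 11446 - p = 4p - 2963, giving 14409 = 5p, p = 2881.8, Q = 8564.2.
New expenditure = 2881.8 × 8564.2 = 24680311.56.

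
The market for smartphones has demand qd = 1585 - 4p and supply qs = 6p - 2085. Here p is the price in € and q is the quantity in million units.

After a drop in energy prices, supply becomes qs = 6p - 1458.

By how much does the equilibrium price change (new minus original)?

Original equilibrium: 1585 - 4p = 6p - 2085 gives 3670 = 10p, so p = 367 and q = 117.
The shock moves the curves to qd = 1585 - 4p and qs = 6p - 1458.
New equilibrium: 1585 - 4p = 6p - 1458 ⇒ 3043 = 10p ⇒ p = 304.3, q = 367.8.
Δp = 304.3 − 367 = -62.7.

-62.7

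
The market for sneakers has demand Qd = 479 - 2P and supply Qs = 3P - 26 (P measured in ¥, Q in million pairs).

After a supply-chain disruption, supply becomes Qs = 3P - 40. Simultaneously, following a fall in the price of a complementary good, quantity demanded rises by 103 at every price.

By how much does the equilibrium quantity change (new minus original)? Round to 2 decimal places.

Before the shock: 479 - 2P = 3P - 26 ⇒ 505 = 5P ⇒ P = 101, Q = 277.
The new curves are Qd = 582 - 2P (demand) and Qs = 3P - 40 (supply).
Clearing the new market: 582 - 2P = 3P - 40, so P = 124.4 and Q = 333.2.
ΔQ = 333.2 − 277 = +56.20.

+56.20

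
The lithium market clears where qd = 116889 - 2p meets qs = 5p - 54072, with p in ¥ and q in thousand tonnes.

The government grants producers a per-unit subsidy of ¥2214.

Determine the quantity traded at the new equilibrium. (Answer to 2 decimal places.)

Solve the original market: 116889 - 2p = 5p - 54072, hence p = 24423 and q = 68043.
Since sellers receive the price plus the subsidy, the effective supply curve becomes qs = 5p - 43002.
Equate the new curves: 116889 - 2p = 5p - 43002, giving 159891 = 7p, p = 159891/7 ≈ 22841.5714, q = 498441/7 ≈ 71205.8571.

71205.86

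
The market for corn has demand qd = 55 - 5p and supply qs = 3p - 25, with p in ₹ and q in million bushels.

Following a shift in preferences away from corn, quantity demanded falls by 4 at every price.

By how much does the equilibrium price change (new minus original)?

Initially, 55 - 5p = 3p - 25, so 80 = 8p and p = 10, q = 5.
After the shift, demand is qd = 51 - 5p and supply is qs = 3p - 25.
New equilibrium: 51 - 5p = 3p - 25 ⇒ 76 = 8p ⇒ p = 9.5, q = 3.5.
Δp = 9.5 − 10 = -0.5.

-0.5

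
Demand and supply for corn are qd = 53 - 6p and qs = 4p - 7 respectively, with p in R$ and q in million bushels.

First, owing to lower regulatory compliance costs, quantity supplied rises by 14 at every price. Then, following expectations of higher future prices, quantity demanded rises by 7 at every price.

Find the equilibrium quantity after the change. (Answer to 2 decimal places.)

Original equilibrium: 53 - 6p = 4p - 7 gives 60 = 10p, so p = 6 and q = 17.
With the change applied: demand qd = 60 - 6p, supply qs = 4p + 7.
Setting them equal: 60 - 6p = 4p + 7 → 53 = 10p, so p = 5.3 and q = 28.2.

28.20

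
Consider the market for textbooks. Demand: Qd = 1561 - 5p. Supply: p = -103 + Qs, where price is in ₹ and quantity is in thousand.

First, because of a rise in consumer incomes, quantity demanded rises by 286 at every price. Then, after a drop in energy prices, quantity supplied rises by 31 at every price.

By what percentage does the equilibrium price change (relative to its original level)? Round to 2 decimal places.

Before the shock: 1561 - 5p = p + 103 ⇒ 1458 = 6p ⇒ p = 243, Q = 346.
The shock moves the curves to Qd = 1847 - 5p and Qs = p + 134.
Equate the new curves: 1847 - 5p = p + 134, giving 1713 = 6p, p = 285.5, Q = 419.5.
%Δp = (285.5 − 243) / 243 × 100 = +17.49%.

+17.49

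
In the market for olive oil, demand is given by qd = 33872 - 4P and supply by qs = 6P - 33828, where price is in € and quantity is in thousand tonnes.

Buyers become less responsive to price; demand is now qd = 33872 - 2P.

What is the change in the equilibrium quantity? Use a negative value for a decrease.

+10155

Original equilibrium: 33872 - 4P = 6P - 33828 gives 67700 = 10P, so P = 6770 and q = 6792.
The new curves are qd = 33872 - 2P (demand) and qs = 6P - 33828 (supply).
Clearing the new market: 33872 - 2P = 6P - 33828, so P = 8462.5 and q = 16947.
Δq = 16947 − 6792 = +10155.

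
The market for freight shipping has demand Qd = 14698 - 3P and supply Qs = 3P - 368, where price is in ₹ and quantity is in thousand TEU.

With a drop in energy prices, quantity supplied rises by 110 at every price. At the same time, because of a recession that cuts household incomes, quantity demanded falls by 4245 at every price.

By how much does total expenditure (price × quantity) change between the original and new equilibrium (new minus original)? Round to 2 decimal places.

-8891427.92

Solve the original market: 14698 - 3P = 3P - 368, hence P = 2511 and Q = 7165.
The shock moves the curves to Qd = 10453 - 3P and Qs = 3P - 258.
Setting them equal: 10453 - 3P = 3P - 258 → 10711 = 6P, so P = 10711/6 ≈ 1785.1667 and Q = 5097.5.
Expenditure moves from 2511×7165 = 17991315 to 1785.1667×5097.5 = 9099887.0833; change = -8891427.92.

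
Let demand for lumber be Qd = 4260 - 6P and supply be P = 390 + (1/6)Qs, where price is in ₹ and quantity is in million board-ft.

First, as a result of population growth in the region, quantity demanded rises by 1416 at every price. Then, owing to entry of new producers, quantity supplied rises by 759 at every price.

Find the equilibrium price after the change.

604.75

Before the shock: 4260 - 6P = 6P - 2340 ⇒ 6600 = 12P ⇒ P = 550, Q = 960.
The shock moves the curves to Qd = 5676 - 6P and Qs = 6P - 1581.
Equate the new curves: 5676 - 6P = 6P - 1581, giving 7257 = 12P, P = 604.75, Q = 2047.5.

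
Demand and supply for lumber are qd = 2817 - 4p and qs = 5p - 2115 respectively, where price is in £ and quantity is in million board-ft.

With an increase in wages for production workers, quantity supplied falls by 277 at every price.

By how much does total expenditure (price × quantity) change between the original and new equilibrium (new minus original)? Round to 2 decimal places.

-52017.86

Before the shock: 2817 - 4p = 5p - 2115 ⇒ 4932 = 9p ⇒ p = 548, q = 625.
After the shift, demand is qd = 2817 - 4p and supply is qs = 5p - 2392.
New equilibrium: 2817 - 4p = 5p - 2392 ⇒ 5209 = 9p ⇒ p = 5209/9 ≈ 578.7778, q = 4517/9 ≈ 501.8889.
Expenditure moves from 548×625 = 342500 to 578.7778×501.8889 = 290482.1358; change = -52017.86.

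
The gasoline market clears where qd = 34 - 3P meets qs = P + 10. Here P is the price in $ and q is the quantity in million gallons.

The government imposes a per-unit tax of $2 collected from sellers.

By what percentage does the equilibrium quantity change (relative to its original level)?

Initially, 34 - 3P = P + 10, so 24 = 4P and P = 6, q = 16.
Since sellers keep the price net of the tax, the effective supply curve becomes qs = P + 8.
New equilibrium: 34 - 3P = P + 8 ⇒ 26 = 4P ⇒ P = 6.5, q = 14.5.
%Δq = (14.5 − 16) / 16 × 100 = -9.375%.

-9.375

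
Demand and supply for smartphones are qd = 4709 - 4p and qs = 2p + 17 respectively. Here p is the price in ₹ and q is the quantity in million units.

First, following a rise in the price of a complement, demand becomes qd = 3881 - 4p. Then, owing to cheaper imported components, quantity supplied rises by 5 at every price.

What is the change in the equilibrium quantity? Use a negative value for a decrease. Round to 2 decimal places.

-272.67

Original equilibrium: 4709 - 4p = 2p + 17 gives 4692 = 6p, so p = 782 and q = 1581.
The new curves are qd = 3881 - 4p (demand) and qs = 2p + 22 (supply).
Setting them equal: 3881 - 4p = 2p + 22 → 3859 = 6p, so p = 3859/6 ≈ 643.1667 and q = 3925/3 ≈ 1308.3333.
Δq = 1308.3333 − 1581 = -272.67.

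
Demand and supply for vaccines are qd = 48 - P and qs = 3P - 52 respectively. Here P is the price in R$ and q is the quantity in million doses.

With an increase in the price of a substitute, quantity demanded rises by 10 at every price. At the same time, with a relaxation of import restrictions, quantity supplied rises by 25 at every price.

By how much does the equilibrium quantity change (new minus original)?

+13.75

Before the shock: 48 - P = 3P - 52 ⇒ 100 = 4P ⇒ P = 25, q = 23.
The shock moves the curves to qd = 58 - P and qs = 3P - 27.
Equate the new curves: 58 - P = 3P - 27, giving 85 = 4P, P = 21.25, q = 36.75.
Δq = 36.75 − 23 = +13.75.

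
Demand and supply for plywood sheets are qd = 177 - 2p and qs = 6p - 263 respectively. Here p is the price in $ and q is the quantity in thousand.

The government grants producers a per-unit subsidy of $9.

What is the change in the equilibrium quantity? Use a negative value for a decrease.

Before the shock: 177 - 2p = 6p - 263 ⇒ 440 = 8p ⇒ p = 55, q = 67.
Since sellers receive the price plus the subsidy, the effective supply curve becomes qs = 6p - 209.
New equilibrium: 177 - 2p = 6p - 209 ⇒ 386 = 8p ⇒ p = 48.25, q = 80.5.
Δq = 80.5 − 67 = +13.5.

+13.5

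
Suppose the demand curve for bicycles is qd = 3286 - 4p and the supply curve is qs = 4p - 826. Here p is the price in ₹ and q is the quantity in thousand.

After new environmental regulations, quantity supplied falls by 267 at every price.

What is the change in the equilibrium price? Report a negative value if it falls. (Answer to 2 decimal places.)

Initially, 3286 - 4p = 4p - 826, so 4112 = 8p and p = 514, q = 1230.
The shock moves the curves to qd = 3286 - 4p and qs = 4p - 1093.
New equilibrium: 3286 - 4p = 4p - 1093 ⇒ 4379 = 8p ⇒ p = 547.375, q = 1096.5.
Δp = 547.375 − 514 = +33.38.

+33.38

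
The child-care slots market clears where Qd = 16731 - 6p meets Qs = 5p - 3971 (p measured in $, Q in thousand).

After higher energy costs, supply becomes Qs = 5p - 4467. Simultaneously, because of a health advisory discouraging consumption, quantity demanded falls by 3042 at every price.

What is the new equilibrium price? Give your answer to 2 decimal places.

1650.55

Before the shock: 16731 - 6p = 5p - 3971 ⇒ 20702 = 11p ⇒ p = 1882, Q = 5439.
The new curves are Qd = 13689 - 6p (demand) and Qs = 5p - 4467 (supply).
Setting them equal: 13689 - 6p = 5p - 4467 → 18156 = 11p, so p = 18156/11 ≈ 1650.5455 and Q = 41643/11 ≈ 3785.7273.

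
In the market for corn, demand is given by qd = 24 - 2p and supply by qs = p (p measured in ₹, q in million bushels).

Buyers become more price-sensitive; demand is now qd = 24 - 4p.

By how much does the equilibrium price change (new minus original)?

-3.2

Solve the original market: 24 - 2p = p, hence p = 8 and q = 8.
The new curves are qd = 24 - 4p (demand) and qs = p (supply).
Equate the new curves: 24 - 4p = p, giving 24 = 5p, p = 4.8, q = 4.8.
Δp = 4.8 − 8 = -3.2.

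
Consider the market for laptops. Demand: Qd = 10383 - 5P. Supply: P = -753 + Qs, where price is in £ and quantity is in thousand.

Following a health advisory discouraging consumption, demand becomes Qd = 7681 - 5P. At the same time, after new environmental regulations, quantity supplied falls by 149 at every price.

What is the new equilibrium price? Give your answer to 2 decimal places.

Before the shock: 10383 - 5P = P + 753 ⇒ 9630 = 6P ⇒ P = 1605, Q = 2358.
The shock moves the curves to Qd = 7681 - 5P and Qs = P + 604.
Clearing the new market: 7681 - 5P = P + 604, so P = 1179.5 and Q = 1783.5.

1179.50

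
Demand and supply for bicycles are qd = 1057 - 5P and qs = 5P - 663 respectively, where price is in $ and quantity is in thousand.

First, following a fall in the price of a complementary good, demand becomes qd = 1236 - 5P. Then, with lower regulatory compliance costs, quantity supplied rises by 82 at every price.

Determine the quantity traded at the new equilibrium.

Initially, 1057 - 5P = 5P - 663, so 1720 = 10P and P = 172, q = 197.
After the shift, demand is qd = 1236 - 5P and supply is qs = 5P - 581.
Clearing the new market: 1236 - 5P = 5P - 581, so P = 181.7 and q = 327.5.

327.5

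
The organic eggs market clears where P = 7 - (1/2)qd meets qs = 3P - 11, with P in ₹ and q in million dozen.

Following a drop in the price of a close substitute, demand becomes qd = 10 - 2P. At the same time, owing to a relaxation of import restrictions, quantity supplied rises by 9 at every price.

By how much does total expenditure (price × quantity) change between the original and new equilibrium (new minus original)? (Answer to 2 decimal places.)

-7.52

Initially, 14 - 2P = 3P - 11, so 25 = 5P and P = 5, q = 4.
After the shift, demand is qd = 10 - 2P and supply is qs = 3P - 2.
New equilibrium: 10 - 2P = 3P - 2 ⇒ 12 = 5P ⇒ P = 2.4, q = 5.2.
Expenditure moves from 5×4 = 20 to 2.4×5.2 = 12.48; change = -7.52.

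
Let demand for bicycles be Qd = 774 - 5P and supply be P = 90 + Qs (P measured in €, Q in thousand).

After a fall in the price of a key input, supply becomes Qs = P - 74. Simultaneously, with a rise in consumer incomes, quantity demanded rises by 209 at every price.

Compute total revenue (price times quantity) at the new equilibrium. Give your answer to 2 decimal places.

Before the shock: 774 - 5P = P - 90 ⇒ 864 = 6P ⇒ P = 144, Q = 54.
The new curves are Qd = 983 - 5P (demand) and Qs = P - 74 (supply).
Setting them equal: 983 - 5P = P - 74 → 1057 = 6P, so P = 1057/6 ≈ 176.1667 and Q = 613/6 ≈ 102.1667.
New expenditure = 176.1667 × 102.1667 = 17998.36.

17998.36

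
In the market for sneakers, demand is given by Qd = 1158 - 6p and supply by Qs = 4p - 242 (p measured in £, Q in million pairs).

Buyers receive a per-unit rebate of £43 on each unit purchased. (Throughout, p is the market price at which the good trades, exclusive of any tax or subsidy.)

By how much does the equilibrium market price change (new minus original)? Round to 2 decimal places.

Solve the original market: 1158 - 6p = 4p - 242, hence p = 140 and Q = 318.
Since buyers' out-of-pocket price is the market price minus the rebate, the effective demand curve becomes Qd = 1416 - 6p.
Equate the new curves: 1416 - 6p = 4p - 242, giving 1658 = 10p, p = 165.8, Q = 421.2.
Δp = 165.8 − 140 = +25.80.

+25.80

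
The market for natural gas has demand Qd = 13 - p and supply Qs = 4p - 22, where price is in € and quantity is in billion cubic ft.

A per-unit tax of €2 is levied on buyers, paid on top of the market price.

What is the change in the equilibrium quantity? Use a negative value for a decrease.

Original equilibrium: 13 - p = 4p - 22 gives 35 = 5p, so p = 7 and Q = 6.
Since buyers pay the price plus the tax, the effective demand curve becomes Qd = 11 - p.
Clearing the new market: 11 - p = 4p - 22, so p = 6.6 and Q = 4.4.
ΔQ = 4.4 − 6 = -1.6.

-1.6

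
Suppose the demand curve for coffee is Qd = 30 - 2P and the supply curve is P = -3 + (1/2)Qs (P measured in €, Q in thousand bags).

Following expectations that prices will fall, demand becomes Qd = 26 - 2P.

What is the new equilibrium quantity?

16

Original equilibrium: 30 - 2P = 2P + 6 gives 24 = 4P, so P = 6 and Q = 18.
With the change applied: demand Qd = 26 - 2P, supply Qs = 2P + 6.
New equilibrium: 26 - 2P = 2P + 6 ⇒ 20 = 4P ⇒ P = 5, Q = 16.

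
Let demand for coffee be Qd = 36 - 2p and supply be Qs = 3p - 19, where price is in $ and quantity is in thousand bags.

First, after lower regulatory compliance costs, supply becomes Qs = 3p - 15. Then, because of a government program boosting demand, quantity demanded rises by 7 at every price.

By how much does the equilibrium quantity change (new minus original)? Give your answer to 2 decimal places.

+5.80

Solve the original market: 36 - 2p = 3p - 19, hence p = 11 and Q = 14.
The shock moves the curves to Qd = 43 - 2p and Qs = 3p - 15.
Equate the new curves: 43 - 2p = 3p - 15, giving 58 = 5p, p = 11.6, Q = 19.8.
ΔQ = 19.8 − 14 = +5.80.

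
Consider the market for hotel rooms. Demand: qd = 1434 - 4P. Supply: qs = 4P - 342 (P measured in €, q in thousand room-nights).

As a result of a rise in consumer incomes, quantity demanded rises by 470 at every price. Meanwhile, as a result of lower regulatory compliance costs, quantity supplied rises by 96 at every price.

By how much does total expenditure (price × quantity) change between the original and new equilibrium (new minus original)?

+101581.75

Before the shock: 1434 - 4P = 4P - 342 ⇒ 1776 = 8P ⇒ P = 222, q = 546.
The shock moves the curves to qd = 1904 - 4P and qs = 4P - 246.
New equilibrium: 1904 - 4P = 4P - 246 ⇒ 2150 = 8P ⇒ P = 268.75, q = 829.
Expenditure moves from 222×546 = 121212 to 268.75×829 = 222793.75; change = +101581.75.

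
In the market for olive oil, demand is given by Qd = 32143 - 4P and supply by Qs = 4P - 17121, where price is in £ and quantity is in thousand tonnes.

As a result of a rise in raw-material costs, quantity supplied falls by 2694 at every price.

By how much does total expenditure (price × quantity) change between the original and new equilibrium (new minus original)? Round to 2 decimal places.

-6219099.00

Original equilibrium: 32143 - 4P = 4P - 17121 gives 49264 = 8P, so P = 6158 and Q = 7511.
The new curves are Qd = 32143 - 4P (demand) and Qs = 4P - 19815 (supply).
Clearing the new market: 32143 - 4P = 4P - 19815, so P = 6494.75 and Q = 6164.
Expenditure moves from 6158×7511 = 46252738 to 6494.75×6164 = 40033639; change = -6219099.00.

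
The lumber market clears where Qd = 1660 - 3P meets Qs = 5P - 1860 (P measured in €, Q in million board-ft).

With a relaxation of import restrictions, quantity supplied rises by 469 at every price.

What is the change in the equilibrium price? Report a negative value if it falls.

-58.625

Before the shock: 1660 - 3P = 5P - 1860 ⇒ 3520 = 8P ⇒ P = 440, Q = 340.
With the change applied: demand Qd = 1660 - 3P, supply Qs = 5P - 1391.
Setting them equal: 1660 - 3P = 5P - 1391 → 3051 = 8P, so P = 381.375 and Q = 515.875.
ΔP = 381.375 − 440 = -58.625.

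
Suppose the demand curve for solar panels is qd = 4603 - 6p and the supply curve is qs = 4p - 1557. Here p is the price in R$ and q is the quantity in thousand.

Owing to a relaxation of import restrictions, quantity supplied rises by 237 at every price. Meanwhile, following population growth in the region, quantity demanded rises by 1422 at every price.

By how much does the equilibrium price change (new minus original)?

Original equilibrium: 4603 - 6p = 4p - 1557 gives 6160 = 10p, so p = 616 and q = 907.
The new curves are qd = 6025 - 6p (demand) and qs = 4p - 1320 (supply).
Setting them equal: 6025 - 6p = 4p - 1320 → 7345 = 10p, so p = 734.5 and q = 1618.
Δp = 734.5 − 616 = +118.5.

+118.5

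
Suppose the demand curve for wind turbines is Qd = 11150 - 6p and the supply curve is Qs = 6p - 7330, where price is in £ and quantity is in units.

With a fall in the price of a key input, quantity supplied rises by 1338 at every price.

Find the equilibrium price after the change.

Solve the original market: 11150 - 6p = 6p - 7330, hence p = 1540 and Q = 1910.
After the shift, demand is Qd = 11150 - 6p and supply is Qs = 6p - 5992.
Setting them equal: 11150 - 6p = 6p - 5992 → 17142 = 12p, so p = 1428.5 and Q = 2579.

1428.5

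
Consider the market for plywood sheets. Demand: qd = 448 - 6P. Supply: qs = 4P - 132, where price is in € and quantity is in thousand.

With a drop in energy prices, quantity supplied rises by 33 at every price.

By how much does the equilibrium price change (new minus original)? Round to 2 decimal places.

-3.30

Original equilibrium: 448 - 6P = 4P - 132 gives 580 = 10P, so P = 58 and q = 100.
The shock moves the curves to qd = 448 - 6P and qs = 4P - 99.
New equilibrium: 448 - 6P = 4P - 99 ⇒ 547 = 10P ⇒ P = 54.7, q = 119.8.
ΔP = 54.7 − 58 = -3.30.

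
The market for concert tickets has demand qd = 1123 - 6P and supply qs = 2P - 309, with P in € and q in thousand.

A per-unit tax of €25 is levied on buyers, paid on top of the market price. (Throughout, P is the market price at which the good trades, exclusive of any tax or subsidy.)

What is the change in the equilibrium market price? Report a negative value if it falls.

Solve the original market: 1123 - 6P = 2P - 309, hence P = 179 and q = 49.
Since buyers pay the price plus the tax, the effective demand curve becomes qd = 973 - 6P.
Clearing the new market: 973 - 6P = 2P - 309, so P = 160.25 and q = 11.5.
ΔP = 160.25 − 179 = -18.75.

-18.75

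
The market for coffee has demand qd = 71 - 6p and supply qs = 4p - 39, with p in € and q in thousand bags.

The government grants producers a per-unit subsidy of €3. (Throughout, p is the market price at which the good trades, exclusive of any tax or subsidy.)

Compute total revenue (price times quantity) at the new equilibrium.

Before the shock: 71 - 6p = 4p - 39 ⇒ 110 = 10p ⇒ p = 11, q = 5.
Since sellers receive the price plus the subsidy, the effective supply curve becomes qs = 4p - 27.
Equate the new curves: 71 - 6p = 4p - 27, giving 98 = 10p, p = 9.8, q = 12.2.
New expenditure = 9.8 × 12.2 = 119.56.

119.56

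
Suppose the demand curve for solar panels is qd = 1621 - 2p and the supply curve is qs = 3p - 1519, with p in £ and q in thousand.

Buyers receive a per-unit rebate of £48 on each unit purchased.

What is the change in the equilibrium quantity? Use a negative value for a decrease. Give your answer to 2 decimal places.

+57.60

Original equilibrium: 1621 - 2p = 3p - 1519 gives 3140 = 5p, so p = 628 and q = 365.
Since buyers' out-of-pocket price is the market price minus the rebate, the effective demand curve becomes qd = 1717 - 2p.
Clearing the new market: 1717 - 2p = 3p - 1519, so p = 647.2 and q = 422.6.
Δq = 422.6 − 365 = +57.60.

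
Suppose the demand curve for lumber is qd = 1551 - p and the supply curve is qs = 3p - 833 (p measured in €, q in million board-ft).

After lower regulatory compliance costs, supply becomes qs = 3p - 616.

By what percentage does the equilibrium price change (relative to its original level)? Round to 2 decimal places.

-9.10

Initially, 1551 - p = 3p - 833, so 2384 = 4p and p = 596, q = 955.
After the shift, demand is qd = 1551 - p and supply is qs = 3p - 616.
New equilibrium: 1551 - p = 3p - 616 ⇒ 2167 = 4p ⇒ p = 541.75, q = 1009.25.
%Δp = (541.75 − 596) / 596 × 100 = -9.10%.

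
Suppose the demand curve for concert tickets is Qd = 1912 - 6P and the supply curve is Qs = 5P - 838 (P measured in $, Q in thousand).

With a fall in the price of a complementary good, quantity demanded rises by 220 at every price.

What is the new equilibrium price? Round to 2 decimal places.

270.00

Original equilibrium: 1912 - 6P = 5P - 838 gives 2750 = 11P, so P = 250 and Q = 412.
The shock moves the curves to Qd = 2132 - 6P and Qs = 5P - 838.
New equilibrium: 2132 - 6P = 5P - 838 ⇒ 2970 = 11P ⇒ P = 270, Q = 512.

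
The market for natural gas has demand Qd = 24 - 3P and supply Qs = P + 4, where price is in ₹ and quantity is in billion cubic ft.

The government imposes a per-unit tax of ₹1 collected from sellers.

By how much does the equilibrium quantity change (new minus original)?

-0.75

Before the shock: 24 - 3P = P + 4 ⇒ 20 = 4P ⇒ P = 5, Q = 9.
Since sellers keep the price net of the tax, the effective supply curve becomes Qs = P + 3.
Clearing the new market: 24 - 3P = P + 3, so P = 5.25 and Q = 8.25.
ΔQ = 8.25 − 9 = -0.75.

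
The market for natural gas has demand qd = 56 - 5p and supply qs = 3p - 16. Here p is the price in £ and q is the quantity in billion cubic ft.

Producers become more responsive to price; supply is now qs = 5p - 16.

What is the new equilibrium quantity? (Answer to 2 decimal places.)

Initially, 56 - 5p = 3p - 16, so 72 = 8p and p = 9, q = 11.
The shock moves the curves to qd = 56 - 5p and qs = 5p - 16.
Equate the new curves: 56 - 5p = 5p - 16, giving 72 = 10p, p = 7.2, q = 20.

20.00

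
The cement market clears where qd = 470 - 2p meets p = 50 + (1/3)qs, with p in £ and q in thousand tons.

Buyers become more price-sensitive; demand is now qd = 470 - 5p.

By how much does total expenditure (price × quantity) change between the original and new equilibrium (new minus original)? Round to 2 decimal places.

-21134.25

Solve the original market: 470 - 2p = 3p - 150, hence p = 124 and q = 222.
With the change applied: demand qd = 470 - 5p, supply qs = 3p - 150.
Setting them equal: 470 - 5p = 3p - 150 → 620 = 8p, so p = 77.5 and q = 82.5.
Expenditure moves from 124×222 = 27528 to 77.5×82.5 = 6393.75; change = -21134.25.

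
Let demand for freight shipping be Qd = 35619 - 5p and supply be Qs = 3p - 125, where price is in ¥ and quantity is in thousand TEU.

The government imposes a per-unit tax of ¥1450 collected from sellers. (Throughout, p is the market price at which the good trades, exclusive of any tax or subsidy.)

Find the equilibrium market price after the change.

5011.75

Solve the original market: 35619 - 5p = 3p - 125, hence p = 4468 and Q = 13279.
Since sellers keep the price net of the tax, the effective supply curve becomes Qs = 3p - 4475.
New equilibrium: 35619 - 5p = 3p - 4475 ⇒ 40094 = 8p ⇒ p = 5011.75, Q = 10560.25.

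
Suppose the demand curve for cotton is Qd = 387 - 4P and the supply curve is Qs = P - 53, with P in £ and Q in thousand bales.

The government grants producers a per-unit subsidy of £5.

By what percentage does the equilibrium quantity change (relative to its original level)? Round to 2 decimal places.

Solve the original market: 387 - 4P = P - 53, hence P = 88 and Q = 35.
Since sellers receive the price plus the subsidy, the effective supply curve becomes Qs = P - 48.
Clearing the new market: 387 - 4P = P - 48, so P = 87 and Q = 39.
%ΔQ = (39 − 35) / 35 × 100 = +11.43%.

+11.43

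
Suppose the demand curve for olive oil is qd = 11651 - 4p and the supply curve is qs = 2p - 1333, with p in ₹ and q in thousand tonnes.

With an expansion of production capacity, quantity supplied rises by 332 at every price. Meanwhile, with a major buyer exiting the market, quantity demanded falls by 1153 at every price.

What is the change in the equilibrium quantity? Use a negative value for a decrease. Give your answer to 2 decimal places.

-163.00

Solve the original market: 11651 - 4p = 2p - 1333, hence p = 2164 and q = 2995.
The shock moves the curves to qd = 10498 - 4p and qs = 2p - 1001.
New equilibrium: 10498 - 4p = 2p - 1001 ⇒ 11499 = 6p ⇒ p = 1916.5, q = 2832.
Δq = 2832 − 2995 = -163.00.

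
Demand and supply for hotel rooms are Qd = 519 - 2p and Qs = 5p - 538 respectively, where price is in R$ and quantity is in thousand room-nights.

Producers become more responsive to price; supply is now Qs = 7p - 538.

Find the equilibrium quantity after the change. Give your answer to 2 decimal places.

Original equilibrium: 519 - 2p = 5p - 538 gives 1057 = 7p, so p = 151 and Q = 217.
With the change applied: demand Qd = 519 - 2p, supply Qs = 7p - 538.
Setting them equal: 519 - 2p = 7p - 538 → 1057 = 9p, so p = 1057/9 ≈ 117.4444 and Q = 2557/9 ≈ 284.1111.

284.11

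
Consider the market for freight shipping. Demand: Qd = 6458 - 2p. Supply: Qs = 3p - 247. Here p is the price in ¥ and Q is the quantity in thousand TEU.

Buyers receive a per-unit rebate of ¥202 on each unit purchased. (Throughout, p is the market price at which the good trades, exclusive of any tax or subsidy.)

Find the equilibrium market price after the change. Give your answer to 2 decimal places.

Initially, 6458 - 2p = 3p - 247, so 6705 = 5p and p = 1341, Q = 3776.
Since buyers' out-of-pocket price is the market price minus the rebate, the effective demand curve becomes Qd = 6862 - 2p.
New equilibrium: 6862 - 2p = 3p - 247 ⇒ 7109 = 5p ⇒ p = 1421.8, Q = 4018.4.

1421.80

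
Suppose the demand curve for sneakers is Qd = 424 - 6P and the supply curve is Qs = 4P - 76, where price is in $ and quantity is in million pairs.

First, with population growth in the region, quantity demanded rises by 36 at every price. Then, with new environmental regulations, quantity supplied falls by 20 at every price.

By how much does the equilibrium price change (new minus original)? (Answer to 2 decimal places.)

+5.60

Solve the original market: 424 - 6P = 4P - 76, hence P = 50 and Q = 124.
The new curves are Qd = 460 - 6P (demand) and Qs = 4P - 96 (supply).
Clearing the new market: 460 - 6P = 4P - 96, so P = 55.6 and Q = 126.4.
ΔP = 55.6 − 50 = +5.60.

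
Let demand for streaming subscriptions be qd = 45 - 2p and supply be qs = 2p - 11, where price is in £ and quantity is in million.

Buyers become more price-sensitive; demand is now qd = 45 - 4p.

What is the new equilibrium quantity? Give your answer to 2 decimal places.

7.67

Initially, 45 - 2p = 2p - 11, so 56 = 4p and p = 14, q = 17.
With the change applied: demand qd = 45 - 4p, supply qs = 2p - 11.
Setting them equal: 45 - 4p = 2p - 11 → 56 = 6p, so p = 28/3 ≈ 9.3333 and q = 23/3 ≈ 7.6667.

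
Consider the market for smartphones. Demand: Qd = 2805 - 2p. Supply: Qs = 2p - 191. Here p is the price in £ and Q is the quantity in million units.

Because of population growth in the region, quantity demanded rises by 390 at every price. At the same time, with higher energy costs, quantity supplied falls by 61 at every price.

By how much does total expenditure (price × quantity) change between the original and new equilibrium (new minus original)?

Initially, 2805 - 2p = 2p - 191, so 2996 = 4p and p = 749, Q = 1307.
The shock moves the curves to Qd = 3195 - 2p and Qs = 2p - 252.
New equilibrium: 3195 - 2p = 2p - 252 ⇒ 3447 = 4p ⇒ p = 861.75, Q = 1471.5.
Expenditure moves from 749×1307 = 978943 to 861.75×1471.5 = 1268065.125; change = +289122.125.

+289122.125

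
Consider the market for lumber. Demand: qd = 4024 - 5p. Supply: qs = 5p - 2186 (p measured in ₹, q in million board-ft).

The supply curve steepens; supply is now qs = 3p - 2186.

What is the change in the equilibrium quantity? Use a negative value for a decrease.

-776.25

Solve the original market: 4024 - 5p = 5p - 2186, hence p = 621 and q = 919.
With the change applied: demand qd = 4024 - 5p, supply qs = 3p - 2186.
Equate the new curves: 4024 - 5p = 3p - 2186, giving 6210 = 8p, p = 776.25, q = 142.75.
Δq = 142.75 − 919 = -776.25.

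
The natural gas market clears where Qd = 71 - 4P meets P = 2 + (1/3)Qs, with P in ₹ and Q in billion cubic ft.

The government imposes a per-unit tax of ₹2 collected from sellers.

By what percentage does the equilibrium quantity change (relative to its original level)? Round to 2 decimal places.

Original equilibrium: 71 - 4P = 3P - 6 gives 77 = 7P, so P = 11 and Q = 27.
Since sellers keep the price net of the tax, the effective supply curve becomes Qs = 3P - 12.
Equate the new curves: 71 - 4P = 3P - 12, giving 83 = 7P, P = 83/7 ≈ 11.8571, Q = 165/7 ≈ 23.5714.
%ΔQ = (23.5714 − 27) / 27 × 100 = -12.70%.

-12.70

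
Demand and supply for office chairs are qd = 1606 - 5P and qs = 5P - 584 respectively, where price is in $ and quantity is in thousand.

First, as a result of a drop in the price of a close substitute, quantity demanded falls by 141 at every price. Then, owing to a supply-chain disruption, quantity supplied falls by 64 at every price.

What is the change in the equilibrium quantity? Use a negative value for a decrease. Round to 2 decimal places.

-102.50

Before the shock: 1606 - 5P = 5P - 584 ⇒ 2190 = 10P ⇒ P = 219, q = 511.
After the shift, demand is qd = 1465 - 5P and supply is qs = 5P - 648.
Clearing the new market: 1465 - 5P = 5P - 648, so P = 211.3 and q = 408.5.
Δq = 408.5 − 511 = -102.50.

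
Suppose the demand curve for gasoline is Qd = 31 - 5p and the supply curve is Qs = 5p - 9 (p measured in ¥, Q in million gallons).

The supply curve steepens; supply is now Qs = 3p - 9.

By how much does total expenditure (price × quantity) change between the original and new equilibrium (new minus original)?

Before the shock: 31 - 5p = 5p - 9 ⇒ 40 = 10p ⇒ p = 4, Q = 11.
The shock moves the curves to Qd = 31 - 5p and Qs = 3p - 9.
Setting them equal: 31 - 5p = 3p - 9 → 40 = 8p, so p = 5 and Q = 6.
Expenditure moves from 4×11 = 44 to 5×6 = 30; change = -14.

-14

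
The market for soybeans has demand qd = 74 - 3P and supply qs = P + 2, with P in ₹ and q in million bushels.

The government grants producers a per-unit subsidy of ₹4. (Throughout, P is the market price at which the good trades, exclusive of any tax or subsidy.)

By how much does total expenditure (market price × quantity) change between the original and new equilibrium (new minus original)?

+31

Initially, 74 - 3P = P + 2, so 72 = 4P and P = 18, q = 20.
Since sellers receive the price plus the subsidy, the effective supply curve becomes qs = P + 6.
Clearing the new market: 74 - 3P = P + 6, so P = 17 and q = 23.
Expenditure moves from 18×20 = 360 to 17×23 = 391; change = +31.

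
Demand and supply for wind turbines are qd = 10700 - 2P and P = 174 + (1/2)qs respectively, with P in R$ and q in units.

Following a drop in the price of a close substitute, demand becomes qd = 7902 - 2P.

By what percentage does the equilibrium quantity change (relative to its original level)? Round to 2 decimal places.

-27.03

Before the shock: 10700 - 2P = 2P - 348 ⇒ 11048 = 4P ⇒ P = 2762, q = 5176.
After the shift, demand is qd = 7902 - 2P and supply is qs = 2P - 348.
Setting them equal: 7902 - 2P = 2P - 348 → 8250 = 4P, so P = 2062.5 and q = 3777.
%Δq = (3777 − 5176) / 5176 × 100 = -27.03%.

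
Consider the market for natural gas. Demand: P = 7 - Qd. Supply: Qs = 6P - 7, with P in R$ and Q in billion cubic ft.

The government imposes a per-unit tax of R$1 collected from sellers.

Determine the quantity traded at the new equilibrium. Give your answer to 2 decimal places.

4.14

Solve the original market: 7 - P = 6P - 7, hence P = 2 and Q = 5.
Since sellers keep the price net of the tax, the effective supply curve becomes Qs = 6P - 13.
New equilibrium: 7 - P = 6P - 13 ⇒ 20 = 7P ⇒ P = 20/7 ≈ 2.8571, Q = 29/7 ≈ 4.1429.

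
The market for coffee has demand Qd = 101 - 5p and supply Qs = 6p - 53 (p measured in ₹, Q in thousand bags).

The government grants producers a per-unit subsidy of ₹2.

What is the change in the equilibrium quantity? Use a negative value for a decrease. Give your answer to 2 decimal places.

Solve the original market: 101 - 5p = 6p - 53, hence p = 14 and Q = 31.
Since sellers receive the price plus the subsidy, the effective supply curve becomes Qs = 6p - 41.
New equilibrium: 101 - 5p = 6p - 41 ⇒ 142 = 11p ⇒ p = 142/11 ≈ 12.9091, Q = 401/11 ≈ 36.4545.
ΔQ = 36.4545 − 31 = +5.45.

+5.45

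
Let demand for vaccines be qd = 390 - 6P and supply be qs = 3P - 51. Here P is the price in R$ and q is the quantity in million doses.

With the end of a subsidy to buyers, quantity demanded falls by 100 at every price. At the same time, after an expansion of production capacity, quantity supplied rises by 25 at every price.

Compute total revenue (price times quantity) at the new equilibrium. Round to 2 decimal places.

2785.48

Original equilibrium: 390 - 6P = 3P - 51 gives 441 = 9P, so P = 49 and q = 96.
With the change applied: demand qd = 290 - 6P, supply qs = 3P - 26.
Equate the new curves: 290 - 6P = 3P - 26, giving 316 = 9P, P = 316/9 ≈ 35.1111, q = 238/3 ≈ 79.3333.
New expenditure = 35.1111 × 79.3333 = 2785.48.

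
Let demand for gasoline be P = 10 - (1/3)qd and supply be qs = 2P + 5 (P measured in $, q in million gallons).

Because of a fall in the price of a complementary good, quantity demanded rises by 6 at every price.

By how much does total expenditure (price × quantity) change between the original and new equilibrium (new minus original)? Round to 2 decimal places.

+32.88

Initially, 30 - 3P = 2P + 5, so 25 = 5P and P = 5, q = 15.
After the shift, demand is qd = 36 - 3P and supply is qs = 2P + 5.
Equate the new curves: 36 - 3P = 2P + 5, giving 31 = 5P, P = 6.2, q = 17.4.
Expenditure moves from 5×15 = 75 to 6.2×17.4 = 107.88; change = +32.88.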